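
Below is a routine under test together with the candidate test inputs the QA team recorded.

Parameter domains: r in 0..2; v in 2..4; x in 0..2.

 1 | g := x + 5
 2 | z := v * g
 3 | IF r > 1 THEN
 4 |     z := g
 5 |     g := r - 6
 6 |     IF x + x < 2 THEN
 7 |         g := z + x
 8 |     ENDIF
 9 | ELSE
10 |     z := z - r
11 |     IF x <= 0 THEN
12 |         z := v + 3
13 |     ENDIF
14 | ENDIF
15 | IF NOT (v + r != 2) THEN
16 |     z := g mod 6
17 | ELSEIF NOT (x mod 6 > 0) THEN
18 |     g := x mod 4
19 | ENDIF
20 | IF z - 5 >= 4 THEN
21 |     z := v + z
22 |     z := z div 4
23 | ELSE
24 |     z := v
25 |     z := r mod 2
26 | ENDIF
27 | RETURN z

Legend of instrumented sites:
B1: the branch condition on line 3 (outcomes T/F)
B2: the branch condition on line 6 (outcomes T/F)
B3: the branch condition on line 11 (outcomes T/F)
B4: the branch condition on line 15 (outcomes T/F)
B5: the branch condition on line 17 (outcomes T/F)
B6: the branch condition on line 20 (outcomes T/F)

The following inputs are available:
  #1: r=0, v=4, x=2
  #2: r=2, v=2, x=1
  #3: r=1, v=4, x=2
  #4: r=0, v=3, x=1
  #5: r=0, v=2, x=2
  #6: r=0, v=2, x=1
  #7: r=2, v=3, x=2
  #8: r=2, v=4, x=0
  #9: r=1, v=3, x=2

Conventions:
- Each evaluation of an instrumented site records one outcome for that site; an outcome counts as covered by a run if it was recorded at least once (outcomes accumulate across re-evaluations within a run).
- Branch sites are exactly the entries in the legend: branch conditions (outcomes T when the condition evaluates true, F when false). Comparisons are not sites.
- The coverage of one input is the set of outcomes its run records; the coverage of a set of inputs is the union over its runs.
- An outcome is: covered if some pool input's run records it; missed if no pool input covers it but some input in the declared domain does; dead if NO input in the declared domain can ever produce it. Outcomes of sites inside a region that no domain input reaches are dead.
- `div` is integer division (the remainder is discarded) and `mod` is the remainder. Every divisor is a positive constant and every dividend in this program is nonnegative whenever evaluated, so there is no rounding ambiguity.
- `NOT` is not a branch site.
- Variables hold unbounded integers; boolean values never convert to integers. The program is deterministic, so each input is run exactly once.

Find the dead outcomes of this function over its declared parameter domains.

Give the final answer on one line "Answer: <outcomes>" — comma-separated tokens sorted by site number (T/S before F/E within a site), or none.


checking every outcome against all 27 domain inputs:
  reachable outcomes have witnesses, e.g. B1=T (e.g. r=2, v=2, x=0), B1=F (e.g. r=0, v=2, x=0), B2=T (e.g. r=2, v=2, x=0), B2=F (e.g. r=2, v=2, x=1)
Answer: none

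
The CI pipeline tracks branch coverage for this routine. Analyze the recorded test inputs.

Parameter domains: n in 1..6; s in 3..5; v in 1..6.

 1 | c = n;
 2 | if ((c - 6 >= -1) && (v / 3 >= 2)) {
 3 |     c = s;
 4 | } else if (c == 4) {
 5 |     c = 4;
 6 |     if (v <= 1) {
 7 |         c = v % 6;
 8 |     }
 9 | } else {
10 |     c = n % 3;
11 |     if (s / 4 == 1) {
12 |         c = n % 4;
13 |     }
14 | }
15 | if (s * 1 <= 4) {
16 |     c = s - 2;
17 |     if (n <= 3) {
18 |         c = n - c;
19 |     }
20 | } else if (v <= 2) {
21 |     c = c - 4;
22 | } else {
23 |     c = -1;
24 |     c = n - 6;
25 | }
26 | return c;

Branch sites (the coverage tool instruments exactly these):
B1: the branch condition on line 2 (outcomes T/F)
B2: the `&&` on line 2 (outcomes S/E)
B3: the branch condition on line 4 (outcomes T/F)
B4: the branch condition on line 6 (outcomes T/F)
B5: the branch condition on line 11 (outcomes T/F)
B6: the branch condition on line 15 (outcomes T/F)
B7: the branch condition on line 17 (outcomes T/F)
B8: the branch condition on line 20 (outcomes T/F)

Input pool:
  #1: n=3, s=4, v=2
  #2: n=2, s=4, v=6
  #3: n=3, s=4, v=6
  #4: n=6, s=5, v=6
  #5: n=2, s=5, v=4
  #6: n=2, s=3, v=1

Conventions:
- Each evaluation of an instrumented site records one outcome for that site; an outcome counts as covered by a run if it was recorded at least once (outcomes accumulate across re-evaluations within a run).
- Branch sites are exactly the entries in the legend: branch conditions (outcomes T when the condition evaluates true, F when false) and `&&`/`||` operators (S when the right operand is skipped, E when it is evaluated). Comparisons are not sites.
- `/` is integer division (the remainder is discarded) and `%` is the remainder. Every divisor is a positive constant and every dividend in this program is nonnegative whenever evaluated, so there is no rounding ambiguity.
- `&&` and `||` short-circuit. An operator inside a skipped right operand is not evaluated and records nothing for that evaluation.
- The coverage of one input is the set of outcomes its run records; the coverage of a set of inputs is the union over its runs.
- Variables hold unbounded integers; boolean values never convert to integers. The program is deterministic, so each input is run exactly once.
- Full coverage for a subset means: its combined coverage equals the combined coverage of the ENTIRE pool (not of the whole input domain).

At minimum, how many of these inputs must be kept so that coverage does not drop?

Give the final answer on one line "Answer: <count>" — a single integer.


run #1 (n=3, s=4, v=2) runs B2->S, B1->F, B3->F, B5->T, B6->T, B7->T; records B1=F, B2=S, B3=F, B5=T, B6=T, B7=T
run #2 (n=2, s=4, v=6) runs B2->S, B1->F, B3->F, B5->T, B6->T, B7->T; records B1=F, B2=S, B3=F, B5=T, B6=T, B7=T
run #3 (n=3, s=4, v=6) runs B2->S, B1->F, B3->F, B5->T, B6->T, B7->T; records B1=F, B2=S, B3=F, B5=T, B6=T, B7=T
run #4 (n=6, s=5, v=6) runs B2->E, B1->T, B6->F, B8->F; records B1=T, B2=E, B6=F, B8=F
run #5 (n=2, s=5, v=4) runs B2->S, B1->F, B3->F, B5->T, B6->F, B8->F; records B1=F, B2=S, B3=F, B5=T, B6=F, B8=F
run #6 (n=2, s=3, v=1) runs B2->S, B1->F, B3->F, B5->F, B6->T, B7->T; records B1=F, B2=S, B3=F, B5=F, B6=T, B7=T
union over all inputs: B1=T, B1=F, B2=S, B2=E, B3=F, B5=T, B5=F, B6=T, B6=F, B7=T, B8=F (11 outcomes)
size 1 is not enough: best union over all size-1 subsets is 6/11
size 2 is not enough: best union over all size-2 subsets is 10/11
the canonical winner is {1, 4, 6}: size 3, full 11-outcome coverage, earliest index list among size-3 covers
Answer: 3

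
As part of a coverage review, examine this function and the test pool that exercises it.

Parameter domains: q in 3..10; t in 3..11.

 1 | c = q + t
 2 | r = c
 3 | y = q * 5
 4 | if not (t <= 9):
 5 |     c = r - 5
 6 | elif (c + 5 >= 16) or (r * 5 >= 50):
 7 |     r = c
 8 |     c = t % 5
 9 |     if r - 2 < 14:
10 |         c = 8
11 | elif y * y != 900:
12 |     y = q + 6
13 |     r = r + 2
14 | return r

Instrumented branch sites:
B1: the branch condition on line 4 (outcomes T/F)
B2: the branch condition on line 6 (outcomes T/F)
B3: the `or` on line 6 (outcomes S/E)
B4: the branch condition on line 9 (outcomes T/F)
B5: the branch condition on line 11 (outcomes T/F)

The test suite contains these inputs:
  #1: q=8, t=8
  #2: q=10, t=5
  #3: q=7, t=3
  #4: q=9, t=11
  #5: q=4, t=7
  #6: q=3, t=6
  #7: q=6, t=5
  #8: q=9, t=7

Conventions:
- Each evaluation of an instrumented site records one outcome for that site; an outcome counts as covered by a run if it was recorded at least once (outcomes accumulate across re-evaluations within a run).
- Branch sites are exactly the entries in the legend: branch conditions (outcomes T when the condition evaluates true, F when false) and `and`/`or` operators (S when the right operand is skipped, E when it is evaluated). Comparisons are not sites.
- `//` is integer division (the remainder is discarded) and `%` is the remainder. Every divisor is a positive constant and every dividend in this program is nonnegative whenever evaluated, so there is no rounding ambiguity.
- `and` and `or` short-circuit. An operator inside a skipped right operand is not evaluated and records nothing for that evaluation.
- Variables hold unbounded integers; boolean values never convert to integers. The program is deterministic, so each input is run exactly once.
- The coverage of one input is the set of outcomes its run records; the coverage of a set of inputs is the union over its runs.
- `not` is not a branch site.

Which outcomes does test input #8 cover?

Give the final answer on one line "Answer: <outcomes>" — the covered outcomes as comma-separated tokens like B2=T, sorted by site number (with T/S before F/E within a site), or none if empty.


Event log for input #8 (q=9, t=7):
  B1->F, B3->S, B2->T, B4->F
as a set, this run covers: B1=F, B2=T, B3=S, B4=F
Answer: B1=F, B2=T, B3=S, B4=F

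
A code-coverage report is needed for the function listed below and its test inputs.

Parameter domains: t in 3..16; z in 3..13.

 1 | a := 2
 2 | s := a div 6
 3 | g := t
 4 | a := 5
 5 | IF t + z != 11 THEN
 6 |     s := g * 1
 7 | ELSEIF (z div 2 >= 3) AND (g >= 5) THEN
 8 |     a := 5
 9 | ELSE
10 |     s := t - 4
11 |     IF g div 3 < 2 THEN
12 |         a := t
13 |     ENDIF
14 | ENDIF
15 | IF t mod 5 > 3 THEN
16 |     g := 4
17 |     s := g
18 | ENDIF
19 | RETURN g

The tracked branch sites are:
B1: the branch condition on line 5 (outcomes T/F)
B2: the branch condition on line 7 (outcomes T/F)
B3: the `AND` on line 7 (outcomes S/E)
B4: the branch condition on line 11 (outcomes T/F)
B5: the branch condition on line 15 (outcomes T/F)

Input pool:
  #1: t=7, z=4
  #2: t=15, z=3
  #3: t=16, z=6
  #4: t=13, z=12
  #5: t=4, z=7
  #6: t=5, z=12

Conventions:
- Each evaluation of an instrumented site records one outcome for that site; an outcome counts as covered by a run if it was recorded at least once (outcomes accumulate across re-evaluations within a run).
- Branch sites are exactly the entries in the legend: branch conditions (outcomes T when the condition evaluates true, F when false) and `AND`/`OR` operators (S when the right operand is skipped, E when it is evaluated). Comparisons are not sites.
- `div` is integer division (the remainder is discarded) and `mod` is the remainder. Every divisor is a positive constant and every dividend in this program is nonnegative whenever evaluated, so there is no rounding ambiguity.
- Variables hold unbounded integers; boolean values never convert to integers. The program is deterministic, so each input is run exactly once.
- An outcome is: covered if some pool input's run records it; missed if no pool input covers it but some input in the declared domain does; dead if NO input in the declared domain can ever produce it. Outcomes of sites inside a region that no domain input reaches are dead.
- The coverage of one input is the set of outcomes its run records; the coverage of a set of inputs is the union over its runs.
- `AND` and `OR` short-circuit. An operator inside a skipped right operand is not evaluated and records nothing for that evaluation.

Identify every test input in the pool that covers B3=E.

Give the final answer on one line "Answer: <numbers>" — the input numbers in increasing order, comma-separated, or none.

input #1 (t=7, z=4): does not produce B3=E
input #2 (t=15, z=3): does not produce B3=E
input #3 (t=16, z=6): does not produce B3=E
input #4 (t=13, z=12): does not produce B3=E
input #5 (t=4, z=7): produces B3=E
input #6 (t=5, z=12): does not produce B3=E

Answer: 5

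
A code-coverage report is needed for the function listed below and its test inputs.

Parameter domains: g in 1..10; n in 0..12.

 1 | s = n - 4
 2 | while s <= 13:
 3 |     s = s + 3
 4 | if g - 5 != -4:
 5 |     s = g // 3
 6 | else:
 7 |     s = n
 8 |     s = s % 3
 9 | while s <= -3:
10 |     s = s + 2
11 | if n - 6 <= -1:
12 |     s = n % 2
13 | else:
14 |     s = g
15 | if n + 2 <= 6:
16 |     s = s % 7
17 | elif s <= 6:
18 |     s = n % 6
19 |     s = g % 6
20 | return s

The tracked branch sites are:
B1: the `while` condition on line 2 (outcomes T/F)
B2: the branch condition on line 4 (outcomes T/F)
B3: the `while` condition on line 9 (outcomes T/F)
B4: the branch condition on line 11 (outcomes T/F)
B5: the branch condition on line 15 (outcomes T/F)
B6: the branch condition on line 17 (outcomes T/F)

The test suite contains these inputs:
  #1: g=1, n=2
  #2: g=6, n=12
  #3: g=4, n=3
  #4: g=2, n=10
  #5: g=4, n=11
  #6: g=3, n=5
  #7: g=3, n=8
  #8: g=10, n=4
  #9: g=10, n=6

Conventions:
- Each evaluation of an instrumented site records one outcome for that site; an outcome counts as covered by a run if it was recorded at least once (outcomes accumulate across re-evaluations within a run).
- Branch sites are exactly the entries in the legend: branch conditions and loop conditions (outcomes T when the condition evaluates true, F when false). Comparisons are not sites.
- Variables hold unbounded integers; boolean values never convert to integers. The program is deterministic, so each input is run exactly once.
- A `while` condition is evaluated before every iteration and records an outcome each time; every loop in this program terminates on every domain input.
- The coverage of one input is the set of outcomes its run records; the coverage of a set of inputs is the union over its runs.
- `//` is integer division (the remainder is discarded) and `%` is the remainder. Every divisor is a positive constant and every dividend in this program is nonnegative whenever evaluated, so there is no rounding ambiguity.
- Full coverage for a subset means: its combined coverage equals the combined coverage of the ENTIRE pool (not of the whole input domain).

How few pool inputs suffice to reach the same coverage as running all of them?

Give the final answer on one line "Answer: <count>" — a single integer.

#1 (g=1, n=2) -> covered: B1=T, B1=F, B2=F, B3=F, B4=T, B5=T
#2 (g=6, n=12) -> covered: B1=T, B1=F, B2=T, B3=F, B4=F, B5=F, B6=T
#3 (g=4, n=3) -> covered: B1=T, B1=F, B2=T, B3=F, B4=T, B5=T
#4 (g=2, n=10) -> covered: B1=T, B1=F, B2=T, B3=F, B4=F, B5=F, B6=T
#5 (g=4, n=11) -> covered: B1=T, B1=F, B2=T, B3=F, B4=F, B5=F, B6=T
#6 (g=3, n=5) -> covered: B1=T, B1=F, B2=T, B3=F, B4=T, B5=F, B6=T
#7 (g=3, n=8) -> covered: B1=T, B1=F, B2=T, B3=F, B4=F, B5=F, B6=T
#8 (g=10, n=4) -> covered: B1=T, B1=F, B2=T, B3=F, B4=T, B5=T
#9 (g=10, n=6) -> covered: B1=T, B1=F, B2=T, B3=F, B4=F, B5=F, B6=F
union over all inputs: B1=T, B1=F, B2=T, B2=F, B3=F, B4=T, B4=F, B5=T, B5=F, B6=T, B6=F (11 outcomes)
checked all size-1 subsets: none covers 11 outcomes (max 7/11)
checked all size-2 subsets: none covers 11 outcomes (max 10/11)
inputs {1, 2, 9} (size 3) cover everything; no size-3 subset with a lexicographically smaller index list covers all 11

Answer: 3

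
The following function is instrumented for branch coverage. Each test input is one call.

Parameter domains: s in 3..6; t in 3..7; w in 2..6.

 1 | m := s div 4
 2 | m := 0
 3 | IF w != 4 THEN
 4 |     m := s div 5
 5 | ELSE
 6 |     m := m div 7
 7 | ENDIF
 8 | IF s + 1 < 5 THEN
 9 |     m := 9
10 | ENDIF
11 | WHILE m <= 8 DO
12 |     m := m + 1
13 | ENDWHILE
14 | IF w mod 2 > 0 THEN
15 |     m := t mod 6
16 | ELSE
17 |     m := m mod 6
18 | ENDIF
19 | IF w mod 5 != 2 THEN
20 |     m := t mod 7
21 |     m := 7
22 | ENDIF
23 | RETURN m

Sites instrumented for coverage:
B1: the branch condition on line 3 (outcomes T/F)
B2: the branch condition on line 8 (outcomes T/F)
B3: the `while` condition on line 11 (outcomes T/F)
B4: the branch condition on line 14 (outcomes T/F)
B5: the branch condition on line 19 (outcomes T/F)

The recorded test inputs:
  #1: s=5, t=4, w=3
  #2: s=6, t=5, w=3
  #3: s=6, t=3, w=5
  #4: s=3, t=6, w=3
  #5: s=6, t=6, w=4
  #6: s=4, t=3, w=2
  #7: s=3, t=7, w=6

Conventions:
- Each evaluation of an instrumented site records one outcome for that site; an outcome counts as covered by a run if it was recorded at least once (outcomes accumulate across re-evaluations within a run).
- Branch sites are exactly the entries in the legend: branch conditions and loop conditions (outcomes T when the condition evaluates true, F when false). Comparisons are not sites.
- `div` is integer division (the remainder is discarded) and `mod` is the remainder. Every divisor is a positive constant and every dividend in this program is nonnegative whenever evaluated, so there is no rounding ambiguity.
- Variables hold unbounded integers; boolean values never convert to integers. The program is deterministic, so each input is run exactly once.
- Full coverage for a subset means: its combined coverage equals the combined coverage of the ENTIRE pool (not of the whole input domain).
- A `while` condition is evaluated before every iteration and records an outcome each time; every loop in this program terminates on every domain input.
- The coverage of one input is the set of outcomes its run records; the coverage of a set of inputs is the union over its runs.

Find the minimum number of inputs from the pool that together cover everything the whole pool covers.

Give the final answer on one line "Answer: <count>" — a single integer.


test 1 (s=5, t=4, w=3) hits B1=T, B2=F, B3=T, B3=F, B4=T, B5=T
test 2 (s=6, t=5, w=3) hits B1=T, B2=F, B3=T, B3=F, B4=T, B5=T
test 3 (s=6, t=3, w=5) hits B1=T, B2=F, B3=T, B3=F, B4=T, B5=T
test 4 (s=3, t=6, w=3) hits B1=T, B2=T, B3=F, B4=T, B5=T
test 5 (s=6, t=6, w=4) hits B1=F, B2=F, B3=T, B3=F, B4=F, B5=T
test 6 (s=4, t=3, w=2) hits B1=T, B2=F, B3=T, B3=F, B4=F, B5=F
test 7 (s=3, t=7, w=6) hits B1=T, B2=T, B3=F, B4=F, B5=T
union over all inputs: B1=T, B1=F, B2=T, B2=F, B3=T, B3=F, B4=T, B4=F, B5=T, B5=F (10 outcomes)
no size-1 subset reaches all 10 outcomes (best union: 6/10)
no size-2 subset reaches all 10 outcomes (best union: 9/10)
at size 3, {4, 5, 6} reaches all 10 outcomes; every lexicographically earlier size-3 subset fails
Answer: 3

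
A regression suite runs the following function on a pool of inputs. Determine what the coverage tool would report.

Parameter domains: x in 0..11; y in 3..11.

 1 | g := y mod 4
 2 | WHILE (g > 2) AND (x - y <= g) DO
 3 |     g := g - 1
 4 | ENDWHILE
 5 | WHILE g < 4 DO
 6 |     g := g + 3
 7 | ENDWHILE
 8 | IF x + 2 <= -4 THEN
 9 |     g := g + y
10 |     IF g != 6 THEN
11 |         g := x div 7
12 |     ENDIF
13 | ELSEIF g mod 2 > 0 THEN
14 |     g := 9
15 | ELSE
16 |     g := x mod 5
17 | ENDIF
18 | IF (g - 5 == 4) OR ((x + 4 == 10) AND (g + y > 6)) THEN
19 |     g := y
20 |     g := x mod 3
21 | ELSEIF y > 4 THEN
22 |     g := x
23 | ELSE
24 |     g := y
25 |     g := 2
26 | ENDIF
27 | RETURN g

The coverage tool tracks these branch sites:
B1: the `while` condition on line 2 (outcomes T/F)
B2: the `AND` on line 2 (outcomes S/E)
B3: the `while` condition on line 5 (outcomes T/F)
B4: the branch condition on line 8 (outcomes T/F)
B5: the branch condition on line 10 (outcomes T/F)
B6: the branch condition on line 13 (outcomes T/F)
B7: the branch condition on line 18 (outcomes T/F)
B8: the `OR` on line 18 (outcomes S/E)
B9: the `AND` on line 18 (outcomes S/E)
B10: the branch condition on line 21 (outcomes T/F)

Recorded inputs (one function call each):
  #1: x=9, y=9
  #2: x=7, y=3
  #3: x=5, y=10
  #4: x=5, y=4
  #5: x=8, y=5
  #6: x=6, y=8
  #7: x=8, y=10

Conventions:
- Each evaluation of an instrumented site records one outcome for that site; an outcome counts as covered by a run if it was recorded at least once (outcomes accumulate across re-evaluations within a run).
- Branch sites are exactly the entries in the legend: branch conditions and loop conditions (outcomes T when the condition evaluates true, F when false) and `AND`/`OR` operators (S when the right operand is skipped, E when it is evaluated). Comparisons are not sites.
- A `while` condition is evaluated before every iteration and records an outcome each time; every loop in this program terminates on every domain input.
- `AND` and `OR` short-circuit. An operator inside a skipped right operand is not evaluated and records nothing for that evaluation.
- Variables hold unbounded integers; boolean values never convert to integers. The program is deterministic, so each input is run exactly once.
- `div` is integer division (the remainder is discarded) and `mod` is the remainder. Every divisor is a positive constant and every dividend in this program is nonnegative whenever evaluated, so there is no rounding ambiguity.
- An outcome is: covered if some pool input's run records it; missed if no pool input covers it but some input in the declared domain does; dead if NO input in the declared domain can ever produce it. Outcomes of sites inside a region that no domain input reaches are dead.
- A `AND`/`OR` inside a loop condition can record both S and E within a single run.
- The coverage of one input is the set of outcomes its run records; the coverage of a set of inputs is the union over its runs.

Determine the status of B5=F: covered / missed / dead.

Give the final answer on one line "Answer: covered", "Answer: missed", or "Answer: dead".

no pool input records B5=F
checking all 108 inputs in the declared domain: B5=F is never recorded -> dead

Answer: dead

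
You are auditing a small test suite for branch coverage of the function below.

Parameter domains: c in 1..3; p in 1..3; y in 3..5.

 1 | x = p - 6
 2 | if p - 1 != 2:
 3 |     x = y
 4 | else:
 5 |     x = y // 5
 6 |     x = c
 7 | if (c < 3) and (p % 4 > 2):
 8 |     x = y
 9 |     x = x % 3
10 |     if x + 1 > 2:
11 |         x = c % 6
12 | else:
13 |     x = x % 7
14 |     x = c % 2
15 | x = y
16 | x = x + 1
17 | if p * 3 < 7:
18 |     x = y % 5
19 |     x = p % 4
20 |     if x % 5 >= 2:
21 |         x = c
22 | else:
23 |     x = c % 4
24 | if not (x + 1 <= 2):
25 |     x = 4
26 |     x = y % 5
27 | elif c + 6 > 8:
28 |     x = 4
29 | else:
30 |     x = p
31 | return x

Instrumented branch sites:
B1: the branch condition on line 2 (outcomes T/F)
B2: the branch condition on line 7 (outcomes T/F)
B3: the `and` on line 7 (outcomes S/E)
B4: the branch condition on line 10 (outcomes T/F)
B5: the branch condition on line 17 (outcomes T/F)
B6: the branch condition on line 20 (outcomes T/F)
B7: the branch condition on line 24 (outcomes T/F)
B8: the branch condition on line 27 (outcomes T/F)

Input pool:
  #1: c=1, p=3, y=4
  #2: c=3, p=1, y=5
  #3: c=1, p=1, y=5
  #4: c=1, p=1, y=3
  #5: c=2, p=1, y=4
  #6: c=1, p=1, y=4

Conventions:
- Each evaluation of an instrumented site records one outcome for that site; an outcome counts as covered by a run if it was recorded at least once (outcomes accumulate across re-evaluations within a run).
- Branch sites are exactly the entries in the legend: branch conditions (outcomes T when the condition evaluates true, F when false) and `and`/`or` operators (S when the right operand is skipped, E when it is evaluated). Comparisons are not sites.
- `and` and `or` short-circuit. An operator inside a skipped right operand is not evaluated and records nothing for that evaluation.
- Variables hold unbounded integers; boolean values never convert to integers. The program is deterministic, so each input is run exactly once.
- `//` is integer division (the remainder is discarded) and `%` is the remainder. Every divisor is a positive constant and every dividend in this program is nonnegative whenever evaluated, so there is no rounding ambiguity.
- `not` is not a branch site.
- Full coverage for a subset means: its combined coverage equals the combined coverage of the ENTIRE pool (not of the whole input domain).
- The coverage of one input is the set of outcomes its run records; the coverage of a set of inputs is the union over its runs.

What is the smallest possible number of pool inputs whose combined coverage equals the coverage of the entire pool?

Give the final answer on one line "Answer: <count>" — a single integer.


test 1 (c=1, p=3, y=4) fires B1->F, B3->E, B2->T, B4->F, B5->F, B7->F, B8->F; hits B1=F, B2=T, B3=E, B4=F, B5=F, B7=F, B8=F
test 2 (c=3, p=1, y=5) fires B1->T, B3->S, B2->F, B5->T, B6->F, B7->F, B8->T; hits B1=T, B2=F, B3=S, B5=T, B6=F, B7=F, B8=T
test 3 (c=1, p=1, y=5) fires B1->T, B3->E, B2->F, B5->T, B6->F, B7->F, B8->F; hits B1=T, B2=F, B3=E, B5=T, B6=F, B7=F, B8=F
test 4 (c=1, p=1, y=3) fires B1->T, B3->E, B2->F, B5->T, B6->F, B7->F, B8->F; hits B1=T, B2=F, B3=E, B5=T, B6=F, B7=F, B8=F
test 5 (c=2, p=1, y=4) fires B1->T, B3->E, B2->F, B5->T, B6->F, B7->F, B8->F; hits B1=T, B2=F, B3=E, B5=T, B6=F, B7=F, B8=F
test 6 (c=1, p=1, y=4) fires B1->T, B3->E, B2->F, B5->T, B6->F, B7->F, B8->F; hits B1=T, B2=F, B3=E, B5=T, B6=F, B7=F, B8=F
pool-wide coverage (13 outcomes): B1=T, B1=F, B2=T, B2=F, B3=S, B3=E, B4=F, B5=T, B5=F, B6=F, B7=F, B8=T, B8=F
no size-1 subset reaches all 13 outcomes (best union: 7/13)
at size 2, {1, 2} reaches all 13 outcomes; every lexicographically earlier size-2 subset fails
Answer: 2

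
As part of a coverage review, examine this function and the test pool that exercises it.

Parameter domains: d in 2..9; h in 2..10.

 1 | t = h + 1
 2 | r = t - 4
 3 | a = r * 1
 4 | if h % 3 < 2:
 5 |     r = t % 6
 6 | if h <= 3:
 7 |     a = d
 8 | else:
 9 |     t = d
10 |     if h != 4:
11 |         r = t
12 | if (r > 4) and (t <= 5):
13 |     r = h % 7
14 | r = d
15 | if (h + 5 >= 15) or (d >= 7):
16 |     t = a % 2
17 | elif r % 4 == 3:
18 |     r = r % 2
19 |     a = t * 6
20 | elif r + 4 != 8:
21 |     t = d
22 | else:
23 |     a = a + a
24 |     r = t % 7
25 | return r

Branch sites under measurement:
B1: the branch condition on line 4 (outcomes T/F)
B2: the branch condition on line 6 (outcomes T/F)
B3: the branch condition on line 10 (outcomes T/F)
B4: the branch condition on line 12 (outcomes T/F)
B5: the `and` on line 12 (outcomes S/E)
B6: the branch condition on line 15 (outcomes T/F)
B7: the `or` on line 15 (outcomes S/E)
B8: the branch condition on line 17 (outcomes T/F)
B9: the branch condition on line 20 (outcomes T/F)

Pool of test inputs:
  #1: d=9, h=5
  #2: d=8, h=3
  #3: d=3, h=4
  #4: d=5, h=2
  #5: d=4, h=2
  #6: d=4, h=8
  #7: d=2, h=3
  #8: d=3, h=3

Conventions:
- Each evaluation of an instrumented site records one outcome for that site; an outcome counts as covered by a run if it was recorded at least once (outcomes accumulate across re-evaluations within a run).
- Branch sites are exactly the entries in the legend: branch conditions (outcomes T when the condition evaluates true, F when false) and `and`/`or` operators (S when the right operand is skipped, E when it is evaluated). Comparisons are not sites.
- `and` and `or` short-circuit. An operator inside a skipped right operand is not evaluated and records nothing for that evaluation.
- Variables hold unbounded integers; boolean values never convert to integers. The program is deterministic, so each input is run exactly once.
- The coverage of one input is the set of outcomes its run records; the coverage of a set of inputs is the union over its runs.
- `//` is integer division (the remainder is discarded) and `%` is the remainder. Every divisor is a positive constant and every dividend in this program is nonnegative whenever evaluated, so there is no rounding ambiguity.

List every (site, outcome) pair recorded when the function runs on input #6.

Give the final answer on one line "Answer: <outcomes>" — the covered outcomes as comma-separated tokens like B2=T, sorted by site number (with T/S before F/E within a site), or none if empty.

Running input #6 (d=4, h=8), event by event:
  B1->F, B2->F, B3->T, B5->S, B4->F, B7->E, B6->F, B8->F, B9->F
as a set, this run covers: B1=F, B2=F, B3=T, B4=F, B5=S, B6=F, B7=E, B8=F, B9=F

Answer: B1=F, B2=F, B3=T, B4=F, B5=S, B6=F, B7=E, B8=F, B9=F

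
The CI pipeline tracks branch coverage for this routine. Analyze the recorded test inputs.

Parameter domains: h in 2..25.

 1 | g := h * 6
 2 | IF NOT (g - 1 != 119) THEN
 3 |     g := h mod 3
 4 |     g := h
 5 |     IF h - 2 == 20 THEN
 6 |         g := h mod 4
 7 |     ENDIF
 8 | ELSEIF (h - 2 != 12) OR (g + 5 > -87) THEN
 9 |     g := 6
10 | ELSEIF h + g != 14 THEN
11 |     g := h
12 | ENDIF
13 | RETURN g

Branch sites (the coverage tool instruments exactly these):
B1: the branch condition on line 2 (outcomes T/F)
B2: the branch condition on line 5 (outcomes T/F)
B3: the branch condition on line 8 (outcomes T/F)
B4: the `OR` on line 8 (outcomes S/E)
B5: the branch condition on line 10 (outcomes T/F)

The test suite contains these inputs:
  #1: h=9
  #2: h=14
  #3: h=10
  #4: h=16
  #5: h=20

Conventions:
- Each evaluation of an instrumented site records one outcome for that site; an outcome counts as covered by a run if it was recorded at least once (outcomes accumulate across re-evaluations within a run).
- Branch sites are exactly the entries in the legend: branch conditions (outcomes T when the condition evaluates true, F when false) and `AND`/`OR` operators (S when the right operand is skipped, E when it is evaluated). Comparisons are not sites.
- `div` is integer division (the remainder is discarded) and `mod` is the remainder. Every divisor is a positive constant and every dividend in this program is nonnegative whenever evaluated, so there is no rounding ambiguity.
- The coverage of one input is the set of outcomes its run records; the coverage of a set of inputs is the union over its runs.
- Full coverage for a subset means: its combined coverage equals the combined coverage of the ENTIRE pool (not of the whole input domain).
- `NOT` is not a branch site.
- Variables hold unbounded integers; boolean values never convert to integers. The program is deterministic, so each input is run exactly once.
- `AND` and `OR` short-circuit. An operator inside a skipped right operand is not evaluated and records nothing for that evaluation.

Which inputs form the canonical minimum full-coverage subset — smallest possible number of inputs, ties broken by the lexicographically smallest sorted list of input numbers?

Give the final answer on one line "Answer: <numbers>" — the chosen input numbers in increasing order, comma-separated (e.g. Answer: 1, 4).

#1 (h=9) -> B1->F, B4->S, B3->T; covered: B1=F, B3=T, B4=S
#2 (h=14) -> B1->F, B4->E, B3->T; covered: B1=F, B3=T, B4=E
#3 (h=10) -> B1->F, B4->S, B3->T; covered: B1=F, B3=T, B4=S
#4 (h=16) -> B1->F, B4->S, B3->T; covered: B1=F, B3=T, B4=S
#5 (h=20) -> B1->T, B2->F; covered: B1=T, B2=F
together the pool reaches 6 outcomes: B1=T, B1=F, B2=F, B3=T, B4=S, B4=E
every size-1 subset falls short of the 6 outcomes (best: 3/6)
every size-2 subset falls short of the 6 outcomes (best: 5/6)
size 3: inputs {1, 2, 5} cover all 6 outcomes, and no lexicographically smaller subset of this size does

Answer: 1, 2, 5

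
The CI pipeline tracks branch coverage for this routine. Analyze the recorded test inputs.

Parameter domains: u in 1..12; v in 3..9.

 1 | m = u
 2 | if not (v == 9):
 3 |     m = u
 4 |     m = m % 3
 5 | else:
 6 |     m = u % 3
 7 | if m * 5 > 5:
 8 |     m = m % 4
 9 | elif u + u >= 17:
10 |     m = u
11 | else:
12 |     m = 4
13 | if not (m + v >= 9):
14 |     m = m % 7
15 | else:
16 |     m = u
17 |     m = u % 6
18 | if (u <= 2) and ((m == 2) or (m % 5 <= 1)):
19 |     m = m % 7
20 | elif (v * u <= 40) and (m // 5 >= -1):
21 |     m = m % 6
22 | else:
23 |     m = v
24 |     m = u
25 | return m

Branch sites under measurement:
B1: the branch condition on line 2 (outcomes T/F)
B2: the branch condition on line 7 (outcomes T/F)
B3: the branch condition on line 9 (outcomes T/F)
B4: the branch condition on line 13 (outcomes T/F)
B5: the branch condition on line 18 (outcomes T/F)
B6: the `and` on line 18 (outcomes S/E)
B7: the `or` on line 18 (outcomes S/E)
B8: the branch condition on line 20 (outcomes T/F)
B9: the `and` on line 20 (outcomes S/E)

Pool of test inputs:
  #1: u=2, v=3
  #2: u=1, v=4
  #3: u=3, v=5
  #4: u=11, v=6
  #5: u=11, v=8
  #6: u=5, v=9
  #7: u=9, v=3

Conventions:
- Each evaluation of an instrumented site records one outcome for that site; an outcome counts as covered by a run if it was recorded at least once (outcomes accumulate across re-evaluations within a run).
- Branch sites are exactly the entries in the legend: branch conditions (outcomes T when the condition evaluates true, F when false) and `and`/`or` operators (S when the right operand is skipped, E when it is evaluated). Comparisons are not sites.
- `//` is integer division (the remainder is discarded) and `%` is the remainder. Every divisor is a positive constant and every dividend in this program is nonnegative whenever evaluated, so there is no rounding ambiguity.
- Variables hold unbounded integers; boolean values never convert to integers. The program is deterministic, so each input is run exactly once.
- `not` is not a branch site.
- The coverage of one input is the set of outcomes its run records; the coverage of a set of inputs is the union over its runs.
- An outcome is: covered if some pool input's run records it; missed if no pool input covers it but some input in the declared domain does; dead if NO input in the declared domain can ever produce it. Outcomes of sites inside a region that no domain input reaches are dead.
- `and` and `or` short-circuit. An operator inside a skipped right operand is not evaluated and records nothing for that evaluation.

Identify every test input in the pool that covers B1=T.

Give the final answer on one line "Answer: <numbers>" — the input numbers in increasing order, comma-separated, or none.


input #1 (u=2, v=3): records B1=T
input #2 (u=1, v=4): records B1=T
input #3 (u=3, v=5): records B1=T
input #4 (u=11, v=6): records B1=T
input #5 (u=11, v=8): records B1=T
input #6 (u=5, v=9): does not record B1=T
input #7 (u=9, v=3): records B1=T
Answer: 1, 2, 3, 4, 5, 7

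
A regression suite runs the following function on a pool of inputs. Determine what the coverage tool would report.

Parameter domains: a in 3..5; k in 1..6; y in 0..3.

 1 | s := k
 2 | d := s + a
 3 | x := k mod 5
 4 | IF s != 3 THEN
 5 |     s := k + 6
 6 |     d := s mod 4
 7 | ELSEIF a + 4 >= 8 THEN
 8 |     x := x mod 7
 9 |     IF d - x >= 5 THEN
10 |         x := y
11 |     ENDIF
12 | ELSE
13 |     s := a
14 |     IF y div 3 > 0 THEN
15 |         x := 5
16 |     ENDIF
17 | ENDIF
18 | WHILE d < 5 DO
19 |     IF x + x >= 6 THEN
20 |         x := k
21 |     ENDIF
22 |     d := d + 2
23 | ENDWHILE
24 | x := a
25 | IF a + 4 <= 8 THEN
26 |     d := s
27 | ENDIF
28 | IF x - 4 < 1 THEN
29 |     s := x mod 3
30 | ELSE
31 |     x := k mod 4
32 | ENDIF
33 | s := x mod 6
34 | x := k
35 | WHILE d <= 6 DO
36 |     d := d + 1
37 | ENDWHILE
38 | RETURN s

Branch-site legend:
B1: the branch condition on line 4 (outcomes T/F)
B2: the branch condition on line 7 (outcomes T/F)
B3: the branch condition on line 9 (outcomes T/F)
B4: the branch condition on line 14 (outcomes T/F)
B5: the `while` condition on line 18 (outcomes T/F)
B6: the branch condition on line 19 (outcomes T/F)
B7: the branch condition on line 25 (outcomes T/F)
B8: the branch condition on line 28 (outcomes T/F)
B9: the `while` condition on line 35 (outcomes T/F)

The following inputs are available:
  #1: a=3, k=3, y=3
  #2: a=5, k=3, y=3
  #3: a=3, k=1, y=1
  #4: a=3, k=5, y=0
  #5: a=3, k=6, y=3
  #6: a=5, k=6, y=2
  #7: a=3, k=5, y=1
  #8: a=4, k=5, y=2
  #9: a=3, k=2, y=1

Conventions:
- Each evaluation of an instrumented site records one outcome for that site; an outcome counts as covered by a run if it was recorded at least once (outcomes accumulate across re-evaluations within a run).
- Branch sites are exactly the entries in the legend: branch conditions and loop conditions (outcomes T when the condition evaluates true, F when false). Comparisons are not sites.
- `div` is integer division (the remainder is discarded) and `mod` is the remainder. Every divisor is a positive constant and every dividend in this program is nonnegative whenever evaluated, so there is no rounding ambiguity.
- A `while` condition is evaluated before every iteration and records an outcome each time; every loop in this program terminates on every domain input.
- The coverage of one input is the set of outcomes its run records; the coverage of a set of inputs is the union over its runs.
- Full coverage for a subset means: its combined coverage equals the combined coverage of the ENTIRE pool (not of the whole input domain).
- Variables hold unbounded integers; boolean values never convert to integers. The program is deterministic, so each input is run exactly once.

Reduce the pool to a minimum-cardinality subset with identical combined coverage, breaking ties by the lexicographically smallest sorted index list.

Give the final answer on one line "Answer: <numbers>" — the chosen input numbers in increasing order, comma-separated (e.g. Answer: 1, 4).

#1 (a=3, k=3, y=3) -> B1->F, B2->F, B4->T, B5->F, B7->T, B8->T, B9->T, B9->T, B9->T, B9->T, B9->F; covered: B1=F, B2=F, B4=T, B5=F, B7=T, B8=T, B9=T, B9=F
#2 (a=5, k=3, y=3) -> B1->F, B2->T, B3->T, B5->F, B7->F, B8->F, B9->F; covered: B1=F, B2=T, B3=T, B5=F, B7=F, B8=F, B9=F
#3 (a=3, k=1, y=1) -> B1->T, B5->T, B6->F, B5->F, B7->T, B8->T, B9->F; covered: B1=T, B5=T, B5=F, B6=F, B7=T, B8=T, B9=F
#4 (a=3, k=5, y=0) -> B1->T, B5->T, B6->F, B5->F, B7->T, B8->T, B9->F; covered: B1=T, B5=T, B5=F, B6=F, B7=T, B8=T, B9=F
#5 (a=3, k=6, y=3) -> B1->T, B5->T, B6->F, B5->T, B6->F, B5->T, B6->F, B5->F, B7->T, B8->T, B9->F; covered: B1=T, B5=T, B5=F, B6=F, B7=T, B8=T, B9=F
#6 (a=5, k=6, y=2) -> B1->T, B5->T, B6->F, B5->T, B6->F, B5->T, B6->F, B5->F, B7->F, B8->F, B9->T, B9->F; covered: B1=T, B5=T, B5=F, B6=F, B7=F, B8=F, B9=T, B9=F
#7 (a=3, k=5, y=1) -> B1->T, B5->T, B6->F, B5->F, B7->T, B8->T, B9->F; covered: B1=T, B5=T, B5=F, B6=F, B7=T, B8=T, B9=F
#8 (a=4, k=5, y=2) -> B1->T, B5->T, B6->F, B5->F, B7->T, B8->T, B9->F; covered: B1=T, B5=T, B5=F, B6=F, B7=T, B8=T, B9=F
#9 (a=3, k=2, y=1) -> B1->T, B5->T, B6->F, B5->T, B6->F, B5->T, B6->F, B5->F, B7->T, B8->T, B9->F; covered: B1=T, B5=T, B5=F, B6=F, B7=T, B8=T, B9=F
pool-wide coverage (15 outcomes): B1=T, B1=F, B2=T, B2=F, B3=T, B4=T, B5=T, B5=F, B6=F, B7=T, B7=F, B8=T, B8=F, B9=T, B9=F
size 1 is not enough: best union over all size-1 subsets is 8/15
size 2 is not enough: best union over all size-2 subsets is 13/15
at size 3, {1, 2, 3} reaches all 15 outcomes; every lexicographically earlier size-3 subset fails

Answer: 1, 2, 3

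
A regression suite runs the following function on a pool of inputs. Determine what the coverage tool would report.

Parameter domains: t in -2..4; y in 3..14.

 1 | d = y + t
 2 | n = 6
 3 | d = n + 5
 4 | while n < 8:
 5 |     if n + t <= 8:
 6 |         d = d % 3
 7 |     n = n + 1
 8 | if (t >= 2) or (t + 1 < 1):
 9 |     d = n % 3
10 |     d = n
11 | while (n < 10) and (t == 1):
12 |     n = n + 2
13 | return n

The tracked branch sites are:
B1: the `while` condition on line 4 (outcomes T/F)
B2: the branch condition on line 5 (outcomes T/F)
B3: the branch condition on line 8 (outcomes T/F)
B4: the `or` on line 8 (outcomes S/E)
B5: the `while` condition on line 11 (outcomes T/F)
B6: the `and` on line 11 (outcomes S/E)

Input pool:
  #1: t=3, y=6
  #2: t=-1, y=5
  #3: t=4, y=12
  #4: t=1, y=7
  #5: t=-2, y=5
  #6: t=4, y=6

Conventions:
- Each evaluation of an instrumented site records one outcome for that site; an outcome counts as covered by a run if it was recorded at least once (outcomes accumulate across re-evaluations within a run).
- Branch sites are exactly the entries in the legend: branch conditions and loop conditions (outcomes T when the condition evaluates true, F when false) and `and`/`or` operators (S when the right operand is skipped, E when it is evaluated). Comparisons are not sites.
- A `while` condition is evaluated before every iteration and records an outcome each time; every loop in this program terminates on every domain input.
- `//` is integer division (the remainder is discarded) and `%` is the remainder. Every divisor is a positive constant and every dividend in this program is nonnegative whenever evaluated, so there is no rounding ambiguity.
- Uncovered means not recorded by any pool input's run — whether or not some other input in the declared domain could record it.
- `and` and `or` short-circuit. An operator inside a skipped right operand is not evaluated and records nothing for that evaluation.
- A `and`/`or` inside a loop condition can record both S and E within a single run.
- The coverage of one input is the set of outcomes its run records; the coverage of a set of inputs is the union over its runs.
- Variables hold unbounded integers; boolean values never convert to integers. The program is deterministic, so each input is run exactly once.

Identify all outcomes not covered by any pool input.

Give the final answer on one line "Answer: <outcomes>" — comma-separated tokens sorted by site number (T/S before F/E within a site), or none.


#1 (t=3, y=6) -> covered: B1=T, B1=F, B2=F, B3=T, B4=S, B5=F, B6=E
#2 (t=-1, y=5) -> covered: B1=T, B1=F, B2=T, B3=T, B4=E, B5=F, B6=E
#3 (t=4, y=12) -> covered: B1=T, B1=F, B2=F, B3=T, B4=S, B5=F, B6=E
#4 (t=1, y=7) -> covered: B1=T, B1=F, B2=T, B3=F, B4=E, B5=T, B5=F, B6=S, B6=E
#5 (t=-2, y=5) -> covered: B1=T, B1=F, B2=T, B3=T, B4=E, B5=F, B6=E
#6 (t=4, y=6) -> covered: B1=T, B1=F, B2=F, B3=T, B4=S, B5=F, B6=E
union over the pool: B1=T, B1=F, B2=T, B2=F, B3=T, B3=F, B4=S, B4=E, B5=T, B5=F, B6=S, B6=E
uncovered (0 of 12): none
Answer: none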